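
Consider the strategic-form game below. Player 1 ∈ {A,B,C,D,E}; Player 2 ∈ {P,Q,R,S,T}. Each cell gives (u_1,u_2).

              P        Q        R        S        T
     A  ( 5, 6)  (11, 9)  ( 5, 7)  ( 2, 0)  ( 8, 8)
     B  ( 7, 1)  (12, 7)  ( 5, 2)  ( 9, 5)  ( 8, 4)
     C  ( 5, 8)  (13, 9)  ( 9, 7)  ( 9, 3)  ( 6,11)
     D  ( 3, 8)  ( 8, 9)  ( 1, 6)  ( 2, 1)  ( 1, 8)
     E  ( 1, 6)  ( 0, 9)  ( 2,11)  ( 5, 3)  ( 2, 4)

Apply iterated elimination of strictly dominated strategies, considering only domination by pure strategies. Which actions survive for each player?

IESDS → P1:{A,B,C} P2:{Q,T}

P1 drop D (B beats it: P:7>3 Q:12>8 R:5>1 S:9>2 T:8>1)
P1 drop E (B beats it: P:7>1 Q:12>0 R:5>2 S:9>5 T:8>2)
P2 drop P (Q beats it: A:9>6 B:7>1 C:9>8)
P2 drop R (Q beats it: A:9>7 B:7>2 C:9>7)
P2 drop S (Q beats it: A:9>0 B:7>5 C:9>3)
P1→{A,B,C} P2→{Q,T}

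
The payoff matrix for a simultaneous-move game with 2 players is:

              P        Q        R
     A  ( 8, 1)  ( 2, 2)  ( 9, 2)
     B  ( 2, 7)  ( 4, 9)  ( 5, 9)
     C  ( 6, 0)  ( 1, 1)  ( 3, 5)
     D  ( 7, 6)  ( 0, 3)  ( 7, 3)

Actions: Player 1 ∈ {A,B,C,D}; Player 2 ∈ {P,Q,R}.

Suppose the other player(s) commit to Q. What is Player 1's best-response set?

BR_1 = {B}

u_1(A vs Q) = 2
u_1(B vs Q) = 4
u_1(C vs Q) = 1
u_1(D vs Q) = 0
max payoff 4 at {B}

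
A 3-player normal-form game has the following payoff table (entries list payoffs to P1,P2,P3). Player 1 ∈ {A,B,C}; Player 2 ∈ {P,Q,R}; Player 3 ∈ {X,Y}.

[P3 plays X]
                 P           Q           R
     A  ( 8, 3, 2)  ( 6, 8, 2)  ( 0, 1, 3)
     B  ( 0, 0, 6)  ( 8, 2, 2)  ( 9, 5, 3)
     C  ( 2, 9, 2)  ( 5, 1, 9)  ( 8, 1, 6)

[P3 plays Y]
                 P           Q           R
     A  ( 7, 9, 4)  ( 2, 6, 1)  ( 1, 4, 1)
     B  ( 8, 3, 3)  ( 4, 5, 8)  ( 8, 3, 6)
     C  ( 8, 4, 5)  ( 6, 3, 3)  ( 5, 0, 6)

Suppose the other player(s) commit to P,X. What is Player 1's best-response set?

u_1(A vs P,X) = 8
u_1(B vs P,X) = 0
u_1(C vs P,X) = 2
max payoff 8 at {A}

BR_1 = {A}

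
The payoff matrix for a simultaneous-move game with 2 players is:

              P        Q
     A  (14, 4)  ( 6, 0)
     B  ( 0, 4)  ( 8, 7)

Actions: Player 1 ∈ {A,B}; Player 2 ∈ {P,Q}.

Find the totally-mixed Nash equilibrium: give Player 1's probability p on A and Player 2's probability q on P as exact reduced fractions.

P1 indiff ⇒ q·14+(1-q)·6 = q·0+(1-q)·8 ⇒ q(14) = (1-q)(2) ⇒ q = 1/8
P2 indiff ⇒ p·4+(1-p)·4 = p·0+(1-p)·7 ⇒ p(4) = (1-p)(3) ⇒ p = 3/7

(p,q) = (3/7, 1/8)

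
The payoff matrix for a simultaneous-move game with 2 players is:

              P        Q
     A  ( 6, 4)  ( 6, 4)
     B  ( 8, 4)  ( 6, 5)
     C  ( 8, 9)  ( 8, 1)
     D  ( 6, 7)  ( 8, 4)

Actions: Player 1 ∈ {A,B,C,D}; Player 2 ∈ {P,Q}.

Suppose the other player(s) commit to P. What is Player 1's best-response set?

u_1(A vs P) = 6
u_1(B vs P) = 8
u_1(C vs P) = 8
u_1(D vs P) = 6
max payoff 8 at {B,C}

BR_1 = {B,C}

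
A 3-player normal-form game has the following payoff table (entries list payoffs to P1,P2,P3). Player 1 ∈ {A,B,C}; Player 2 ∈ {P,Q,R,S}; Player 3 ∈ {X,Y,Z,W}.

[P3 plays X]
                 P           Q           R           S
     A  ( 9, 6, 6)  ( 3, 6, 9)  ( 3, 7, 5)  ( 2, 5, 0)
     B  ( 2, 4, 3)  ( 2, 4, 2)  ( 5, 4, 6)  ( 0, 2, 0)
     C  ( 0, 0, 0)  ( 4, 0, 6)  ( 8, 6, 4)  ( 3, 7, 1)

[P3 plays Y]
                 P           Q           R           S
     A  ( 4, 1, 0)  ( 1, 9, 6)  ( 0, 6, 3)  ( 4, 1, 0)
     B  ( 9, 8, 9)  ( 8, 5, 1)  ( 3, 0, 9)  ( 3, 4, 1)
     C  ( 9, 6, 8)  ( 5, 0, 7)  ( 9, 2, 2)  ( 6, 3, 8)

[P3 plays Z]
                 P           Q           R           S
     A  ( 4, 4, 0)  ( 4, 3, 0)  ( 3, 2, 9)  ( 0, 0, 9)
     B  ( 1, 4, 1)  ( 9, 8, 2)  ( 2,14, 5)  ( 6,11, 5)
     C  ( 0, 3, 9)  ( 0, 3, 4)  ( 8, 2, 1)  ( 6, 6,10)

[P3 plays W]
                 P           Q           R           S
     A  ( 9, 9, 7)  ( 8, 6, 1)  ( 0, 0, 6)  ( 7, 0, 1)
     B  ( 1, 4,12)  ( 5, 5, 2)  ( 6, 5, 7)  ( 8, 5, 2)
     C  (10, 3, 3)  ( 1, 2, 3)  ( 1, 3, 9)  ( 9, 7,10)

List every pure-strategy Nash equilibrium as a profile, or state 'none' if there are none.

(A,P,X): not NE [P2→R gives 7>6; P3→W gives 7>6]
(A,P,Y): not NE [P1→C gives 9>4; P2→Q gives 9>1; P3→W gives 7>0]
(A,P,Z): not NE [P3→W gives 7>0]
(A,P,W): not NE [P1→C gives 10>9]
(A,Q,X): not NE [P1→C gives 4>3; P2→R gives 7>6]
(A,Q,Y): not NE [P1→B gives 8>1; P3→X gives 9>6]
(A,Q,Z): not NE [P1→B gives 9>4; P2→P gives 4>3; P3→X gives 9>0]
(A,Q,W): not NE [P2→P gives 9>6; P3→X gives 9>1]
(A,R,X): not NE [P1→C gives 8>3; P3→Z gives 9>5]
(A,R,Y): not NE [P1→C gives 9>0; P2→Q gives 9>6; P3→Z gives 9>3]
(A,R,Z): not NE [P1→C gives 8>3; P2→P gives 4>2]
(A,R,W): not NE [P1→B gives 6>0; P2→P gives 9>0; P3→Z gives 9>6]
(A,S,X): not NE [P1→C gives 3>2; P2→R gives 7>5; P3→Z gives 9>0]
(A,S,Y): not NE [P1→C gives 6>4; P2→Q gives 9>1; P3→Z gives 9>0]
(A,S,Z): not NE [P1→C gives 6>0; P2→P gives 4>0]
(A,S,W): not NE [P1→C gives 9>7; P2→P gives 9>0; P3→Z gives 9>1]
(B,P,X): not NE [P1→A gives 9>2; P3→W gives 12>3]
(B,P,Y): not NE [P3→W gives 12>9]
(B,P,Z): not NE [P1→A gives 4>1; P2→R gives 14>4; P3→W gives 12>1]
(B,P,W): not NE [P1→C gives 10>1; P2→S gives 5>4]
(B,Q,X): not NE [P1→C gives 4>2]
(B,Q,Y): not NE [P2→P gives 8>5; P3→W gives 2>1]
(B,Q,Z): not NE [P2→R gives 14>8]
(B,Q,W): not NE [P1→A gives 8>5]
(B,R,X): not NE [P1→C gives 8>5; P3→Y gives 9>6]
(B,R,Y): not NE [P1→C gives 9>3; P2→P gives 8>0]
(B,R,Z): not NE [P1→C gives 8>2; P3→Y gives 9>5]
(B,R,W): not NE [P3→Y gives 9>7]
(B,S,X): not NE [P1→C gives 3>0; P2→R gives 4>2; P3→Z gives 5>0]
(B,S,Y): not NE [P1→C gives 6>3; P2→P gives 8>4; P3→Z gives 5>1]
(B,S,Z): not NE [P2→R gives 14>11]
(B,S,W): not NE [P1→C gives 9>8; P3→Z gives 5>2]
(C,P,X): not NE [P1→A gives 9>0; P2→S gives 7>0; P3→Z gives 9>0]
(C,P,Y): not NE [P3→Z gives 9>8]
(C,P,Z): not NE [P1→A gives 4>0; P2→S gives 6>3]
(C,P,W): not NE [P2→S gives 7>3; P3→Z gives 9>3]
(C,Q,X): not NE [P2→S gives 7>0; P3→Y gives 7>6]
(C,Q,Y): not NE [P1→B gives 8>5; P2→P gives 6>0]
(C,Q,Z): not NE [P1→B gives 9>0; P2→S gives 6>3; P3→Y gives 7>4]
(C,Q,W): not NE [P1→A gives 8>1; P2→S gives 7>2; P3→Y gives 7>3]
(C,R,X): not NE [P2→S gives 7>6; P3→W gives 9>4]
(C,R,Y): not NE [P2→P gives 6>2; P3→W gives 9>2]
(C,R,Z): not NE [P2→S gives 6>2; P3→W gives 9>1]
(C,R,W): not NE [P1→B gives 6>1; P2→S gives 7>3]
(C,S,X): not NE [P3→W gives 10>1]
(C,S,Y): not NE [P2→P gives 6>3; P3→W gives 10>8]
(C,S,Z): NE
(C,S,W): NE

PSNE = {(C,S,Z), (C,S,W)}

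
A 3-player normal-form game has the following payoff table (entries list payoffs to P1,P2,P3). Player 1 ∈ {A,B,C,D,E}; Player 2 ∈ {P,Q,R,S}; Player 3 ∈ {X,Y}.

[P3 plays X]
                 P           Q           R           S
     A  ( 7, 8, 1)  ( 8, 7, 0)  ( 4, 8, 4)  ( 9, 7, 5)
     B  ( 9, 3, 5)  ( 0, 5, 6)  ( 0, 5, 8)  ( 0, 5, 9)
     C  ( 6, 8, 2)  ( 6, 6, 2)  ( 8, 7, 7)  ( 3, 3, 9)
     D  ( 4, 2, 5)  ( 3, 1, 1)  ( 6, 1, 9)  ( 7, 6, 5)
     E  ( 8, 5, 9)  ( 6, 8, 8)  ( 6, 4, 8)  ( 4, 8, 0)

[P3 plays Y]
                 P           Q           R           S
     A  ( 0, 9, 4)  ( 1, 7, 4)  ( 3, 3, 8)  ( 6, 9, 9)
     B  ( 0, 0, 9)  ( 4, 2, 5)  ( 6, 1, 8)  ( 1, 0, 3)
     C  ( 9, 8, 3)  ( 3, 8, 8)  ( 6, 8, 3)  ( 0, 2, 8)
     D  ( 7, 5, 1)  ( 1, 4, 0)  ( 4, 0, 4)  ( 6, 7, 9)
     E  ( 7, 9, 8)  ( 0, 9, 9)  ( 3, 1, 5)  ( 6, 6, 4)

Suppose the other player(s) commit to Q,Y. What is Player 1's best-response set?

argmax u_1 = {B}

u_1(A vs Q,Y) = 1
u_1(B vs Q,Y) = 4
u_1(C vs Q,Y) = 3
u_1(D vs Q,Y) = 1
u_1(E vs Q,Y) = 0
max payoff 4 at {B}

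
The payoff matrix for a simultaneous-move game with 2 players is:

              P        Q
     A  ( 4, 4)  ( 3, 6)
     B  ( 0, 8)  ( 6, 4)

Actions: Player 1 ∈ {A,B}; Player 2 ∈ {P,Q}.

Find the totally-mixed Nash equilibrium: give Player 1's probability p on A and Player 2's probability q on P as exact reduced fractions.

p=2/3, q=3/7

P1 indiff ⇒ q·4+(1-q)·3 = q·0+(1-q)·6 ⇒ q(4) = (1-q)(3) ⇒ q = 3/7
P2 indiff ⇒ p·4+(1-p)·8 = p·6+(1-p)·4 ⇒ p(-2) = (1-p)(-4) ⇒ p = 2/3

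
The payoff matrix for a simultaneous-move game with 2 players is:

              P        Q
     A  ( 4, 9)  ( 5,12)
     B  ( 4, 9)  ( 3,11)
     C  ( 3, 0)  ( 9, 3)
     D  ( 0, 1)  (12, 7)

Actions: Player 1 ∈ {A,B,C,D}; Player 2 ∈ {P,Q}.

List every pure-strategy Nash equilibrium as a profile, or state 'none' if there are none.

Nash profiles: (D,Q)

(A,P): not NE [P2→Q gives 12>9]
(A,Q): not NE [P1→D gives 12>5]
(B,P): not NE [P2→Q gives 11>9]
(B,Q): not NE [P1→D gives 12>3]
(C,P): not NE [P1→B gives 4>3; P2→Q gives 3>0]
(C,Q): not NE [P1→D gives 12>9]
(D,P): not NE [P1→B gives 4>0; P2→Q gives 7>1]
(D,Q): NE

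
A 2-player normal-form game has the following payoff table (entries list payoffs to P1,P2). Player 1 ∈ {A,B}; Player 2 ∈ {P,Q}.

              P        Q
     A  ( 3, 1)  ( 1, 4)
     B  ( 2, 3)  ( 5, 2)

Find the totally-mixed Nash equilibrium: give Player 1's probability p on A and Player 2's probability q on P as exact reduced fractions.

P1 indiff ⇒ q·3+(1-q)·1 = q·2+(1-q)·5 ⇒ q(1) = (1-q)(4) ⇒ q = 4/5
P2 indiff ⇒ p·1+(1-p)·3 = p·4+(1-p)·2 ⇒ p(-3) = (1-p)(-1) ⇒ p = 1/4

(p,q) = (1/4, 4/5)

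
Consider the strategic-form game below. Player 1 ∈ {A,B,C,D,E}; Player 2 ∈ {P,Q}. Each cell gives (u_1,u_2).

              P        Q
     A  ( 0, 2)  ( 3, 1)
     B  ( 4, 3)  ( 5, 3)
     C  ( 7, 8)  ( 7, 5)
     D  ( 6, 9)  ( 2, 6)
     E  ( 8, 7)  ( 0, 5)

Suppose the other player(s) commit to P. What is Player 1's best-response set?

u_1(A vs P) = 0
u_1(B vs P) = 4
u_1(C vs P) = 7
u_1(D vs P) = 6
u_1(E vs P) = 8
max payoff 8 at {E}

BR_1 = {E}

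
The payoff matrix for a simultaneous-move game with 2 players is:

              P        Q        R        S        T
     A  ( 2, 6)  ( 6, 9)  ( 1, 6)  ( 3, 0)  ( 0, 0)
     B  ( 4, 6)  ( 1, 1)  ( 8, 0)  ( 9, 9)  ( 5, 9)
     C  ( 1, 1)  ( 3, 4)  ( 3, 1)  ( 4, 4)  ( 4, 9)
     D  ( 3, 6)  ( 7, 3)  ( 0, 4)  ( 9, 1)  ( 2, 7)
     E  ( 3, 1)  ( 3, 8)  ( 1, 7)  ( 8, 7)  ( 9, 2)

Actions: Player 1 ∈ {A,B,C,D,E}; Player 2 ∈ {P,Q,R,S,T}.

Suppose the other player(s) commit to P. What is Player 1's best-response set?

u_1(A vs P) = 2
u_1(B vs P) = 4
u_1(C vs P) = 1
u_1(D vs P) = 3
u_1(E vs P) = 3
max payoff 4 at {B}

P1 best: {B}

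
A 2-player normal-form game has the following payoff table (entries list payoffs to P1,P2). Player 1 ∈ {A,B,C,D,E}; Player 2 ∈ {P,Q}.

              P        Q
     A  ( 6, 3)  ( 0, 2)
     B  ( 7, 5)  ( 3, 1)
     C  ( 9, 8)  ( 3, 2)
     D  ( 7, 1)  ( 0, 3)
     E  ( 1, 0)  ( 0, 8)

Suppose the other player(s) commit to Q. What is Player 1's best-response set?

P1 best: {B,C}

u_1(A vs Q) = 0
u_1(B vs Q) = 3
u_1(C vs Q) = 3
u_1(D vs Q) = 0
u_1(E vs Q) = 0
max payoff 3 at {B,C}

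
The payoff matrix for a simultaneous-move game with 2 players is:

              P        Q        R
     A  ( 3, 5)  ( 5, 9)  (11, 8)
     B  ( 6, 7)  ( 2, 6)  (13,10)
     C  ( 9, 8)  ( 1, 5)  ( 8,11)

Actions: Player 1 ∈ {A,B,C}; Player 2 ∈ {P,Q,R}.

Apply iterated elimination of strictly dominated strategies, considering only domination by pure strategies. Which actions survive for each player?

Survivors P1:{A,B} P2:{Q,R}

P2 drop P (R beats it: A:8>5 B:10>7 C:11>8)
P1 drop C (A beats it: Q:5>1 R:11>8)
P1→{A,B} P2→{Q,R}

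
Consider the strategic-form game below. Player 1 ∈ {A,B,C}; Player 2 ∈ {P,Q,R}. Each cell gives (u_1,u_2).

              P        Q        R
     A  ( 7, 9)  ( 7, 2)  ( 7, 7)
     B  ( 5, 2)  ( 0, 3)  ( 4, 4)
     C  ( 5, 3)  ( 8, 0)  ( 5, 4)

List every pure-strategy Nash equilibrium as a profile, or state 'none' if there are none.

Nash profiles: (A,P)

(A,P): NE
(A,Q): not NE [P1→C gives 8>7; P2→P gives 9>2]
(A,R): not NE [P2→P gives 9>7]
(B,P): not NE [P1→A gives 7>5; P2→R gives 4>2]
(B,Q): not NE [P1→C gives 8>0; P2→R gives 4>3]
(B,R): not NE [P1→A gives 7>4]
(C,P): not NE [P1→A gives 7>5; P2→R gives 4>3]
(C,Q): not NE [P2→R gives 4>0]
(C,R): not NE [P1→A gives 7>5]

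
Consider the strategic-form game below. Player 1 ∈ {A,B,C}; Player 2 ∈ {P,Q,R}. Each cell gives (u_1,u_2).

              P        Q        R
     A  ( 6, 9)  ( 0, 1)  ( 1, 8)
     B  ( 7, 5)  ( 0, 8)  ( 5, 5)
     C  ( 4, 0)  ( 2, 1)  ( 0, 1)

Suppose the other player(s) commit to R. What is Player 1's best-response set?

u_1(A vs R) = 1
u_1(B vs R) = 5
u_1(C vs R) = 0
max payoff 5 at {B}

argmax u_1 = {B}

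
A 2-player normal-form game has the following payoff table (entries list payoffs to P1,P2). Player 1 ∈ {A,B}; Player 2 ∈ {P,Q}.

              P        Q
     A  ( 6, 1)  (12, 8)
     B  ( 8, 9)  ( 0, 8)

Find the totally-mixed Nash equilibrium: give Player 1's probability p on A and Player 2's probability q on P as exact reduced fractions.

P1 mixes 1/8 on A; P2 mixes 6/7 on P

P1 indiff ⇒ q·6+(1-q)·12 = q·8+(1-q)·0 ⇒ q(-2) = (1-q)(-12) ⇒ q = 6/7
P2 indiff ⇒ p·1+(1-p)·9 = p·8+(1-p)·8 ⇒ p(-7) = (1-p)(-1) ⇒ p = 1/8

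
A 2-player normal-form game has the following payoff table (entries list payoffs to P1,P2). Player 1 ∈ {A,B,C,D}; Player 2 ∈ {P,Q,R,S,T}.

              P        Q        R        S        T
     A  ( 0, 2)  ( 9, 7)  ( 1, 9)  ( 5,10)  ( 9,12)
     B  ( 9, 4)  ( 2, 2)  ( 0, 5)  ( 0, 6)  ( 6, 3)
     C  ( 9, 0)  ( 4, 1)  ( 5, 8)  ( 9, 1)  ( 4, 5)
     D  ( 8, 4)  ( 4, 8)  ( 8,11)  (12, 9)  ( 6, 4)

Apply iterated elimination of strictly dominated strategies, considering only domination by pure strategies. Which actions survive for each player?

P2 drop P (R beats it: A:9>2 B:5>4 C:8>0 D:11>4)
P1 drop B (A beats it: Q:9>2 R:1>0 S:5>0 T:9>6)
P2 drop Q (R beats it: A:9>7 C:8>1 D:11>8)
P1 drop C (D beats it: R:8>5 S:12>9 T:6>4)
P1→{A,D} P2→{R,S,T}

Survivors P1:{A,D} P2:{R,S,T}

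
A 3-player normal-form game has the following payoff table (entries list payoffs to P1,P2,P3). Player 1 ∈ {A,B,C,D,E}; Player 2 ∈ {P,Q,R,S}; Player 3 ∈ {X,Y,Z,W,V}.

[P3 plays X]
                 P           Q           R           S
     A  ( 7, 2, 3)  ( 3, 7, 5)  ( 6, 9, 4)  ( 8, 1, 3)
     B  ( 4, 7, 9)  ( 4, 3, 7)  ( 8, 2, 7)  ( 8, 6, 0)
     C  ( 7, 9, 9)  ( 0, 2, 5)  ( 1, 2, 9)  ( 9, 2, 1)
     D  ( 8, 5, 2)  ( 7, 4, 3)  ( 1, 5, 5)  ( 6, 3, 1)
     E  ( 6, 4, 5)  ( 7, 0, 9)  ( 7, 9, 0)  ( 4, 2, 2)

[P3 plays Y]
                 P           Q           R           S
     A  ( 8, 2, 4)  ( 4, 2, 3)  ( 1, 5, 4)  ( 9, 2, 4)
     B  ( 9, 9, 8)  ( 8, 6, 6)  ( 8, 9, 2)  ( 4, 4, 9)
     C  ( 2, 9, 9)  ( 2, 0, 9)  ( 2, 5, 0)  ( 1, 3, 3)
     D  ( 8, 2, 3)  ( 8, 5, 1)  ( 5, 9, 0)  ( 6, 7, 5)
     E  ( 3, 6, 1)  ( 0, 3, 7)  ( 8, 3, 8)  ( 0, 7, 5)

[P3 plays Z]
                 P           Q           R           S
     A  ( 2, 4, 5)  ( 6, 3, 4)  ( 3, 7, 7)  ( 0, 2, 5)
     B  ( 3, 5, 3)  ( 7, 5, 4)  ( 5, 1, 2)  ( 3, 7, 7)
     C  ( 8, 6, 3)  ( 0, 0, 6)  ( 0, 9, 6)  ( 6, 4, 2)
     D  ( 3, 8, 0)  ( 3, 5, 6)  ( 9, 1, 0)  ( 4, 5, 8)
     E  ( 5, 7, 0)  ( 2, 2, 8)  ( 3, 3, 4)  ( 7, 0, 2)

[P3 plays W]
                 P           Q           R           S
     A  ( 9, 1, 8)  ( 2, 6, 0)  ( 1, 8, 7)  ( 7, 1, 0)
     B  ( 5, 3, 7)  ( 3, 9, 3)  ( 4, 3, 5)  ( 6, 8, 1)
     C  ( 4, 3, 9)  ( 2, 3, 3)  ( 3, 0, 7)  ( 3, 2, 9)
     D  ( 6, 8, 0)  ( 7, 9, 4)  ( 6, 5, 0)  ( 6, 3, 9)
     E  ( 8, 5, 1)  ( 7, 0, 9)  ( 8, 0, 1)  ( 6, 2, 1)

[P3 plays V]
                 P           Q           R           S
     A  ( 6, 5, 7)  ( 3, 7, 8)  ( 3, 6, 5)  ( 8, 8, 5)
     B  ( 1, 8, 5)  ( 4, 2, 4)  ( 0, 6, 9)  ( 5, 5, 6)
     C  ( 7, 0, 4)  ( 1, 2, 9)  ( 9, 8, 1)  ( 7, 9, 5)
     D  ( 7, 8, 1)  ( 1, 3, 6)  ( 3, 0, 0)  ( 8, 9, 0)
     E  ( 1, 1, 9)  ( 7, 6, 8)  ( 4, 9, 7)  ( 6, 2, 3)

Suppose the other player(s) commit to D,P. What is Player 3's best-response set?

u_3(X vs D,P) = 2
u_3(Y vs D,P) = 3
u_3(Z vs D,P) = 0
u_3(W vs D,P) = 0
u_3(V vs D,P) = 1
max payoff 3 at {Y}

argmax u_3 = {Y}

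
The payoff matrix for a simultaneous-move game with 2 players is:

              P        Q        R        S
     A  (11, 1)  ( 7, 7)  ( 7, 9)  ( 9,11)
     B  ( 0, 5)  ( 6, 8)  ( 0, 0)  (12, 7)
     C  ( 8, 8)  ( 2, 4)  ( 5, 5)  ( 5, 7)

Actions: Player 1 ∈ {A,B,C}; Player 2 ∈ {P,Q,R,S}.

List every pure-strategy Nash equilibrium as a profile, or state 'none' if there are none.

(A,P): not NE [P2→S gives 11>1]
(A,Q): not NE [P2→S gives 11>7]
(A,R): not NE [P2→S gives 11>9]
(A,S): not NE [P1→B gives 12>9]
(B,P): not NE [P1→A gives 11>0; P2→Q gives 8>5]
(B,Q): not NE [P1→A gives 7>6]
(B,R): not NE [P1→A gives 7>0; P2→Q gives 8>0]
(B,S): not NE [P2→Q gives 8>7]
(C,P): not NE [P1→A gives 11>8]
(C,Q): not NE [P1→A gives 7>2; P2→P gives 8>4]
(C,R): not NE [P1→A gives 7>5; P2→P gives 8>5]
(C,S): not NE [P1→B gives 12>5; P2→P gives 8>7]

Equilibria: none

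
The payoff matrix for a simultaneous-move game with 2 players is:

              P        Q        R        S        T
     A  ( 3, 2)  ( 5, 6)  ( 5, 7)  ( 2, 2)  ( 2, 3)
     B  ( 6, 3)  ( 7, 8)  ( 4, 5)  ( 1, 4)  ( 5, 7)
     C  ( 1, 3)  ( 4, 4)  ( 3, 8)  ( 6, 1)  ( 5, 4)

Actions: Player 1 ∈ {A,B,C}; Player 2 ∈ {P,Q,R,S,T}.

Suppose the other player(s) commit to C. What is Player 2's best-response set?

u_2(P vs C) = 3
u_2(Q vs C) = 4
u_2(R vs C) = 8
u_2(S vs C) = 1
u_2(T vs C) = 4
max payoff 8 at {R}

BR_2 = {R}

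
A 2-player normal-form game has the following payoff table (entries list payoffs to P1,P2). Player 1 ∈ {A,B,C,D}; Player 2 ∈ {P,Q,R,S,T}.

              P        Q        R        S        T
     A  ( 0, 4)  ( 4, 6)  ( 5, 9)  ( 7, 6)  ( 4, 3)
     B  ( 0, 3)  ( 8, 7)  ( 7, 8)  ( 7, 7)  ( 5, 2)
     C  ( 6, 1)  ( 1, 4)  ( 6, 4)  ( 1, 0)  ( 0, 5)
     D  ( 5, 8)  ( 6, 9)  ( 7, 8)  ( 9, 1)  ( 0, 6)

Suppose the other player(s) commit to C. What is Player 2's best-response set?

u_2(P vs C) = 1
u_2(Q vs C) = 4
u_2(R vs C) = 4
u_2(S vs C) = 0
u_2(T vs C) = 5
max payoff 5 at {T}

argmax u_2 = {T}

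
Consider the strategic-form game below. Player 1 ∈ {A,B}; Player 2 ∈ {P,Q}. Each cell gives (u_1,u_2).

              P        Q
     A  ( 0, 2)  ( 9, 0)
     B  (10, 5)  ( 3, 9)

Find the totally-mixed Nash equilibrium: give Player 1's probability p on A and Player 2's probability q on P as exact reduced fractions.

P1 indiff ⇒ q·0+(1-q)·9 = q·10+(1-q)·3 ⇒ q(-10) = (1-q)(-6) ⇒ q = 3/8
P2 indiff ⇒ p·2+(1-p)·5 = p·0+(1-p)·9 ⇒ p(2) = (1-p)(4) ⇒ p = 2/3

P1 mixes 2/3 on A; P2 mixes 3/8 on P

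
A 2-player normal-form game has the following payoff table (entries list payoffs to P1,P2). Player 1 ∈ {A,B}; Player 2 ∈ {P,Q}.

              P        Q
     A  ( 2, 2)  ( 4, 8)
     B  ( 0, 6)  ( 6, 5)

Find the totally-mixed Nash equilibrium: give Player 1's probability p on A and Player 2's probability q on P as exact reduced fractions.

P1 indiff ⇒ q·2+(1-q)·4 = q·0+(1-q)·6 ⇒ q(2) = (1-q)(2) ⇒ q = 1/2
P2 indiff ⇒ p·2+(1-p)·6 = p·8+(1-p)·5 ⇒ p(-6) = (1-p)(-1) ⇒ p = 1/7

P1 mixes 1/7 on A; P2 mixes 1/2 on P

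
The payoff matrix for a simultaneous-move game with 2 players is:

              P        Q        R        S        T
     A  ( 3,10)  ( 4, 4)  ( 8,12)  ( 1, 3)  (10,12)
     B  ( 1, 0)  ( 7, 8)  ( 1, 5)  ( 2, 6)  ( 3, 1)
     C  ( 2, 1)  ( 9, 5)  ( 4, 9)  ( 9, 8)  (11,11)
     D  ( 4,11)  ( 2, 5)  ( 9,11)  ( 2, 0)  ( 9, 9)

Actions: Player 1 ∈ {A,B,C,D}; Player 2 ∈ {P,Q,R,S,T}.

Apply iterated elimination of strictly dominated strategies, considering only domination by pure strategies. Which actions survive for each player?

P1 drop B (C beats it: P:2>1 Q:9>7 R:4>1 S:9>2 T:11>3)
P2 drop Q (R beats it: A:12>4 C:9>5 D:11>5)
P2 drop S (R beats it: A:12>3 C:9>8 D:11>0)
P1→{A,C,D} P2→{P,R,T}

IESDS → P1:{A,C,D} P2:{P,R,T}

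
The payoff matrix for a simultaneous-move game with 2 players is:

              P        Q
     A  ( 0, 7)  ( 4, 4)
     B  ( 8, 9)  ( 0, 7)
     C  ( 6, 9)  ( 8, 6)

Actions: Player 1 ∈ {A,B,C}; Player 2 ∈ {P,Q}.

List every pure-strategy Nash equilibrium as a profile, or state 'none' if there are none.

(A,P): not NE [P1→B gives 8>0]
(A,Q): not NE [P1→C gives 8>4; P2→P gives 7>4]
(B,P): NE
(B,Q): not NE [P1→C gives 8>0; P2→P gives 9>7]
(C,P): not NE [P1→B gives 8>6]
(C,Q): not NE [P2→P gives 9>6]

Nash profiles: (B,P)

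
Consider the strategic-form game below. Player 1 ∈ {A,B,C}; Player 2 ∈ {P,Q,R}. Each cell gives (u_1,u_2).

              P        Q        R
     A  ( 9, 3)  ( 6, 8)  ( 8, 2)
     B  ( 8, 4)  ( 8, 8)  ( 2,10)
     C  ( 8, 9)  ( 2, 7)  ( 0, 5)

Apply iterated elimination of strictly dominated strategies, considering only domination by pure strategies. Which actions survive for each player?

P1 drop C (A beats it: P:9>8 Q:6>2 R:8>0)
P2 drop P (Q beats it: A:8>3 B:8>4)
P1→{A,B} P2→{Q,R}

IESDS → P1:{A,B} P2:{Q,R}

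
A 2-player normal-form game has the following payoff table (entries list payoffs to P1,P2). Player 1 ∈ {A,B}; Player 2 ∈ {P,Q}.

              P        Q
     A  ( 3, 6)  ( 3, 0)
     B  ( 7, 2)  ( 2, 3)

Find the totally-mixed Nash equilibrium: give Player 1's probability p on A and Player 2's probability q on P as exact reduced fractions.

p=1/7, q=1/5

P1 indiff ⇒ q·3+(1-q)·3 = q·7+(1-q)·2 ⇒ q(-4) = (1-q)(-1) ⇒ q = 1/5
P2 indiff ⇒ p·6+(1-p)·2 = p·0+(1-p)·3 ⇒ p(6) = (1-p)(1) ⇒ p = 1/7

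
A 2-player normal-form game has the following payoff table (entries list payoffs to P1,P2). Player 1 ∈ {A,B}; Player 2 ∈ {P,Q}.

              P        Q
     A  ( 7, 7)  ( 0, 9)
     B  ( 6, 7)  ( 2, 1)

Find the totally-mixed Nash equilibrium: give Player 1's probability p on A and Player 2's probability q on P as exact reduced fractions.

P1 mixes 3/4 on A; P2 mixes 2/3 on P

P1 indiff ⇒ q·7+(1-q)·0 = q·6+(1-q)·2 ⇒ q(1) = (1-q)(2) ⇒ q = 2/3
P2 indiff ⇒ p·7+(1-p)·7 = p·9+(1-p)·1 ⇒ p(-2) = (1-p)(-6) ⇒ p = 3/4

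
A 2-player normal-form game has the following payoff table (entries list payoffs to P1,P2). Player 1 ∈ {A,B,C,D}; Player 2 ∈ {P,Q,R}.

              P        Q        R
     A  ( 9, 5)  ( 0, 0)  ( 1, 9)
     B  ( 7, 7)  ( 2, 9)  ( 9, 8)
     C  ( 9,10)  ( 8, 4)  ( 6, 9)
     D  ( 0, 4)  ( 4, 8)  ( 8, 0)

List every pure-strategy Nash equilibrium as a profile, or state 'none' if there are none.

(A,P): not NE [P2→R gives 9>5]
(A,Q): not NE [P1→C gives 8>0; P2→R gives 9>0]
(A,R): not NE [P1→B gives 9>1]
(B,P): not NE [P1→C gives 9>7; P2→Q gives 9>7]
(B,Q): not NE [P1→C gives 8>2]
(B,R): not NE [P2→Q gives 9>8]
(C,P): NE
(C,Q): not NE [P2→P gives 10>4]
(C,R): not NE [P1→B gives 9>6; P2→P gives 10>9]
(D,P): not NE [P1→C gives 9>0; P2→Q gives 8>4]
(D,Q): not NE [P1→C gives 8>4]
(D,R): not NE [P1→B gives 9>8; P2→Q gives 8>0]

Nash profiles: (C,P)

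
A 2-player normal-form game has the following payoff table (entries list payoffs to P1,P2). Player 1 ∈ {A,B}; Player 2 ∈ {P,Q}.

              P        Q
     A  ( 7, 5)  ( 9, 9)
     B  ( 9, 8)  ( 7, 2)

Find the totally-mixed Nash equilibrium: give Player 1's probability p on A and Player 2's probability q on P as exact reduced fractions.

P1 mixes 3/5 on A; P2 mixes 1/2 on P

P1 indiff ⇒ q·7+(1-q)·9 = q·9+(1-q)·7 ⇒ q(-2) = (1-q)(-2) ⇒ q = 1/2
P2 indiff ⇒ p·5+(1-p)·8 = p·9+(1-p)·2 ⇒ p(-4) = (1-p)(-6) ⇒ p = 3/5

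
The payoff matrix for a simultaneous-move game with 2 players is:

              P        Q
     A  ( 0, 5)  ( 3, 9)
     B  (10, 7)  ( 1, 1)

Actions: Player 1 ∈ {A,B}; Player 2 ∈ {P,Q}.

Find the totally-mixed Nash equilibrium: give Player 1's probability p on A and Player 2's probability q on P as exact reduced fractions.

P1 mixes 3/5 on A; P2 mixes 1/6 on P

P1 indiff ⇒ q·0+(1-q)·3 = q·10+(1-q)·1 ⇒ q(-10) = (1-q)(-2) ⇒ q = 1/6
P2 indiff ⇒ p·5+(1-p)·7 = p·9+(1-p)·1 ⇒ p(-4) = (1-p)(-6) ⇒ p = 3/5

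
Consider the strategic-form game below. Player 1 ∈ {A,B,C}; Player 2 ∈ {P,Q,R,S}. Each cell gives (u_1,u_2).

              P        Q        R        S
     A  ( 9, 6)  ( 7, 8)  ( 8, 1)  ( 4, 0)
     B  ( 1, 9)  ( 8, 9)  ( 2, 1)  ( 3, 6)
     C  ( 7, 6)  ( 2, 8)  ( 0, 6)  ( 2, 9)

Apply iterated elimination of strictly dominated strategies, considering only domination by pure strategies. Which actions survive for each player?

Survivors P1:{A,B} P2:{P,Q}

P1 drop C (A beats it: P:9>7 Q:7>2 R:8>0 S:4>2)
P2 drop R (P beats it: A:6>1 B:9>1)
P2 drop S (P beats it: A:6>0 B:9>6)
P1→{A,B} P2→{P,Q}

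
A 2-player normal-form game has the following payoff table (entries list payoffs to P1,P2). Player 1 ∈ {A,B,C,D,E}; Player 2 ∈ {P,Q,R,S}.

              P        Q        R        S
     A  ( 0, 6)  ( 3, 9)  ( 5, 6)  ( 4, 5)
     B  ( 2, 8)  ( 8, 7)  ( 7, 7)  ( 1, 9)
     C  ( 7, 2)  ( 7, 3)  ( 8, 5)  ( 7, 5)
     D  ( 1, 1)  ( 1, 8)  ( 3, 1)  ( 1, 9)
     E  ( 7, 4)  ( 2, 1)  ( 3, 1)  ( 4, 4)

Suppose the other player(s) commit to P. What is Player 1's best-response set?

u_1(A vs P) = 0
u_1(B vs P) = 2
u_1(C vs P) = 7
u_1(D vs P) = 1
u_1(E vs P) = 7
max payoff 7 at {C,E}

argmax u_1 = {C,E}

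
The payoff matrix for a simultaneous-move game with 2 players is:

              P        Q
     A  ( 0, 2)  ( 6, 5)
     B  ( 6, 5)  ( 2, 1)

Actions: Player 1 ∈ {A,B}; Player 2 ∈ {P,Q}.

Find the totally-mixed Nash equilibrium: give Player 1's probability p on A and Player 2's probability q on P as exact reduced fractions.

P1 indiff ⇒ q·0+(1-q)·6 = q·6+(1-q)·2 ⇒ q(-6) = (1-q)(-4) ⇒ q = 2/5
P2 indiff ⇒ p·2+(1-p)·5 = p·5+(1-p)·1 ⇒ p(-3) = (1-p)(-4) ⇒ p = 4/7

p=4/7, q=2/5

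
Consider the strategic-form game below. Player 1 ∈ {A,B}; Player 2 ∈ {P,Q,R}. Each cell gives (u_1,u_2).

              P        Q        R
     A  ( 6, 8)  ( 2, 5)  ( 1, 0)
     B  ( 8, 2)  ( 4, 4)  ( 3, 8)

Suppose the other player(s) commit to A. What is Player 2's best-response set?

u_2(P vs A) = 8
u_2(Q vs A) = 5
u_2(R vs A) = 0
max payoff 8 at {P}

BR_2 = {P}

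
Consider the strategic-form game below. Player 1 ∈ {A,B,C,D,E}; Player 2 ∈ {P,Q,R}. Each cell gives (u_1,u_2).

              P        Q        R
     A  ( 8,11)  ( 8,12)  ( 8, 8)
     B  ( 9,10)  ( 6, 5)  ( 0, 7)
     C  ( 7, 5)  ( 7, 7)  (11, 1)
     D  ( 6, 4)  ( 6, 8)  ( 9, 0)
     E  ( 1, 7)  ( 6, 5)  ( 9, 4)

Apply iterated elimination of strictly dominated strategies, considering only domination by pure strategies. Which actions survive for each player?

Remaining: P1:{A,B} P2:{P,Q}

P1 drop D (C beats it: P:7>6 Q:7>6 R:11>9)
P1 drop E (C beats it: P:7>1 Q:7>6 R:11>9)
P2 drop R (P beats it: A:11>8 B:10>7 C:5>1)
P1 drop C (A beats it: P:8>7 Q:8>7)
P1→{A,B} P2→{P,Q}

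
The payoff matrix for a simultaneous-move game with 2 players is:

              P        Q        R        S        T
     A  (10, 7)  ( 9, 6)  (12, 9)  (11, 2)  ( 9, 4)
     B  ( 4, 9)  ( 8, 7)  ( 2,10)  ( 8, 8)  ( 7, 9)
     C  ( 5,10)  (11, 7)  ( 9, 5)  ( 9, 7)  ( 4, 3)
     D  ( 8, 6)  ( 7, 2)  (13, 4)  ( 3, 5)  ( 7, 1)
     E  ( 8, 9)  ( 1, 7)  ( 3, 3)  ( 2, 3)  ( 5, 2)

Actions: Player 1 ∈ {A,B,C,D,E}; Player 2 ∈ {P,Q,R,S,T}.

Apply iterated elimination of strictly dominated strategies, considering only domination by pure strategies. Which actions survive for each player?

Survivors P1:{A,D} P2:{P,R}

P1 drop B (A beats it: P:10>4 Q:9>8 R:12>2 S:11>8 T:9>7)
P1 drop E (A beats it: P:10>8 Q:9>1 R:12>3 S:11>2 T:9>5)
P2 drop Q (P beats it: A:7>6 C:10>7 D:6>2)
P1 drop C (A beats it: P:10>5 R:12>9 S:11>9 T:9>4)
P2 drop S (P beats it: A:7>2 D:6>5)
P2 drop T (P beats it: A:7>4 D:6>1)
P1→{A,D} P2→{P,R}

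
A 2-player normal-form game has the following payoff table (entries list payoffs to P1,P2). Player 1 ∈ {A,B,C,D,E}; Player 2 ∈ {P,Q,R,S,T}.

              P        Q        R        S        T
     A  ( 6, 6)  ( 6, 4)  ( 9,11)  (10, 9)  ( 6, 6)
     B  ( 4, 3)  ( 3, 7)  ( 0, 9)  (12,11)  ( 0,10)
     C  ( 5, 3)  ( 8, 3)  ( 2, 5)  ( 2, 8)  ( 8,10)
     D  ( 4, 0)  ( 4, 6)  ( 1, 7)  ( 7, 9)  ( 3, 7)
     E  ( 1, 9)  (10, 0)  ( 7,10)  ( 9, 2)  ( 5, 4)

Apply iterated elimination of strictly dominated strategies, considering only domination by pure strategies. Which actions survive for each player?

P1 drop D (A beats it: P:6>4 Q:6>4 R:9>1 S:10>7 T:6>3)
P2 drop P (R beats it: A:11>6 B:9>3 C:5>3 E:10>9)
P2 drop Q (R beats it: A:11>4 B:9>7 C:5>3 E:10>0)
P1 drop E (A beats it: R:9>7 S:10>9 T:6>5)
P1→{A,B,C} P2→{R,S,T}

Remaining: P1:{A,B,C} P2:{R,S,T}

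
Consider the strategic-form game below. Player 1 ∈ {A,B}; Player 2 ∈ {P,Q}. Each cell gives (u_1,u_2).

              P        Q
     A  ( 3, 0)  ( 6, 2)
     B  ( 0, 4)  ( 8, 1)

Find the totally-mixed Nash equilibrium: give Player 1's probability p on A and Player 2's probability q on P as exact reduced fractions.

P1 mixes 3/5 on A; P2 mixes 2/5 on P

P1 indiff ⇒ q·3+(1-q)·6 = q·0+(1-q)·8 ⇒ q(3) = (1-q)(2) ⇒ q = 2/5
P2 indiff ⇒ p·0+(1-p)·4 = p·2+(1-p)·1 ⇒ p(-2) = (1-p)(-3) ⇒ p = 3/5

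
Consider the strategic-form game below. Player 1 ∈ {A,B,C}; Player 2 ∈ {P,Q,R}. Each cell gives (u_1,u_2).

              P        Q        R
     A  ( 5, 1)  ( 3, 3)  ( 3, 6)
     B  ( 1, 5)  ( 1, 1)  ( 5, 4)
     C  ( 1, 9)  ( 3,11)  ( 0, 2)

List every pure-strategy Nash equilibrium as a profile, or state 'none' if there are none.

Nash profiles: (C,Q)

(A,P): not NE [P2→R gives 6>1]
(A,Q): not NE [P2→R gives 6>3]
(A,R): not NE [P1→B gives 5>3]
(B,P): not NE [P1→A gives 5>1]
(B,Q): not NE [P1→C gives 3>1; P2→P gives 5>1]
(B,R): not NE [P2→P gives 5>4]
(C,P): not NE [P1→A gives 5>1; P2→Q gives 11>9]
(C,Q): NE
(C,R): not NE [P1→B gives 5>0; P2→Q gives 11>2]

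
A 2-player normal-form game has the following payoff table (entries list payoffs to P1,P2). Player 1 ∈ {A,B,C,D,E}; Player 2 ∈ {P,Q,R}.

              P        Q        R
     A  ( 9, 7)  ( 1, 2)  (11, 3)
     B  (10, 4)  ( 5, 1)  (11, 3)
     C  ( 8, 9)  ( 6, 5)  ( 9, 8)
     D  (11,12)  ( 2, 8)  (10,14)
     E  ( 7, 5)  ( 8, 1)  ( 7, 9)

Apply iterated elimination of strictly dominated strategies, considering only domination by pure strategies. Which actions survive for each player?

Survivors P1:{A,B,D} P2:{P,R}

P2 drop Q (P beats it: A:7>2 B:4>1 C:9>5 D:12>8 E:5>1)
P1 drop C (A beats it: P:9>8 R:11>9)
P1 drop E (A beats it: P:9>7 R:11>7)
P1→{A,B,D} P2→{P,R}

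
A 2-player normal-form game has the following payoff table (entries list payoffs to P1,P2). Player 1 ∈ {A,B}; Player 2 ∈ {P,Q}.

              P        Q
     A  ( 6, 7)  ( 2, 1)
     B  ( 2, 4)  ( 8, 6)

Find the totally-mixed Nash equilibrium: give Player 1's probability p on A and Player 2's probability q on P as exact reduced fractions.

(p,q) = (1/4, 3/5)

P1 indiff ⇒ q·6+(1-q)·2 = q·2+(1-q)·8 ⇒ q(4) = (1-q)(6) ⇒ q = 3/5
P2 indiff ⇒ p·7+(1-p)·4 = p·1+(1-p)·6 ⇒ p(6) = (1-p)(2) ⇒ p = 1/4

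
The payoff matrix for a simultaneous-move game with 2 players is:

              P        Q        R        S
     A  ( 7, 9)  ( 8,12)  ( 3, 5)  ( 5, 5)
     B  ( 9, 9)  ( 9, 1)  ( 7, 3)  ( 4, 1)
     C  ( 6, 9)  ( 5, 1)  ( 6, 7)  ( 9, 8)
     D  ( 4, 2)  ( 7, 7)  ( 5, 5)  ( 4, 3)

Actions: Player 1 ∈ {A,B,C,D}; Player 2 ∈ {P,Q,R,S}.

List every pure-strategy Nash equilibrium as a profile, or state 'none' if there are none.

(A,P): not NE [P1→B gives 9>7; P2→Q gives 12>9]
(A,Q): not NE [P1→B gives 9>8]
(A,R): not NE [P1→B gives 7>3; P2→Q gives 12>5]
(A,S): not NE [P1→C gives 9>5; P2→Q gives 12>5]
(B,P): NE
(B,Q): not NE [P2→P gives 9>1]
(B,R): not NE [P2→P gives 9>3]
(B,S): not NE [P1→C gives 9>4; P2→P gives 9>1]
(C,P): not NE [P1→B gives 9>6]
(C,Q): not NE [P1→B gives 9>5; P2→P gives 9>1]
(C,R): not NE [P1→B gives 7>6; P2→P gives 9>7]
(C,S): not NE [P2→P gives 9>8]
(D,P): not NE [P1→B gives 9>4; P2→Q gives 7>2]
(D,Q): not NE [P1→B gives 9>7]
(D,R): not NE [P1→B gives 7>5; P2→Q gives 7>5]
(D,S): not NE [P1→C gives 9>4; P2→Q gives 7>3]

Nash profiles: (B,P)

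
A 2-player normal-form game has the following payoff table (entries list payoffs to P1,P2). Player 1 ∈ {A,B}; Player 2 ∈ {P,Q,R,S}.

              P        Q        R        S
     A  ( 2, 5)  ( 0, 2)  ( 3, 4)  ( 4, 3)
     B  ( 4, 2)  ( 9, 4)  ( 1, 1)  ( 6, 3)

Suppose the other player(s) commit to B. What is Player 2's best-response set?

u_2(P vs B) = 2
u_2(Q vs B) = 4
u_2(R vs B) = 1
u_2(S vs B) = 3
max payoff 4 at {Q}

BR_2 = {Q}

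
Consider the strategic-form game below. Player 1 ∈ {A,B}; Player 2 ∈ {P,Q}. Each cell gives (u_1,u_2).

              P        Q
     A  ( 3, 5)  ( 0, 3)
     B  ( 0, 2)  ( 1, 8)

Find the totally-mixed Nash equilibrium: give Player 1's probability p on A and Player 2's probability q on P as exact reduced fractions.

P1 mixes 3/4 on A; P2 mixes 1/4 on P

P1 indiff ⇒ q·3+(1-q)·0 = q·0+(1-q)·1 ⇒ q(3) = (1-q)(1) ⇒ q = 1/4
P2 indiff ⇒ p·5+(1-p)·2 = p·3+(1-p)·8 ⇒ p(2) = (1-p)(6) ⇒ p = 3/4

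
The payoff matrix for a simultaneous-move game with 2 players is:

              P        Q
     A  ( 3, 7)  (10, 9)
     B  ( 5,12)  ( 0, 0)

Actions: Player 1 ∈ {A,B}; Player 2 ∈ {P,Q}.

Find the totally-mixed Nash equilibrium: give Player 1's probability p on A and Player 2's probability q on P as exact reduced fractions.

P1 mixes 6/7 on A; P2 mixes 5/6 on P

P1 indiff ⇒ q·3+(1-q)·10 = q·5+(1-q)·0 ⇒ q(-2) = (1-q)(-10) ⇒ q = 5/6
P2 indiff ⇒ p·7+(1-p)·12 = p·9+(1-p)·0 ⇒ p(-2) = (1-p)(-12) ⇒ p = 6/7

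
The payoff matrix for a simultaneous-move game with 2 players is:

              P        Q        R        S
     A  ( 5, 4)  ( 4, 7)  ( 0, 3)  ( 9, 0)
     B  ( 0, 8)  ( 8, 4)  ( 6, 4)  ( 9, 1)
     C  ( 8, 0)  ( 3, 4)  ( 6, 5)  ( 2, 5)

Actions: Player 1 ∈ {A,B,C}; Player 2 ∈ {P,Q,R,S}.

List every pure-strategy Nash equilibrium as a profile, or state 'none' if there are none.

(A,P): not NE [P1→C gives 8>5; P2→Q gives 7>4]
(A,Q): not NE [P1→B gives 8>4]
(A,R): not NE [P1→C gives 6>0; P2→Q gives 7>3]
(A,S): not NE [P2→Q gives 7>0]
(B,P): not NE [P1→C gives 8>0]
(B,Q): not NE [P2→P gives 8>4]
(B,R): not NE [P2→P gives 8>4]
(B,S): not NE [P2→P gives 8>1]
(C,P): not NE [P2→S gives 5>0]
(C,Q): not NE [P1→B gives 8>3; P2→S gives 5>4]
(C,R): NE
(C,S): not NE [P1→B gives 9>2]

Nash profiles: (C,R)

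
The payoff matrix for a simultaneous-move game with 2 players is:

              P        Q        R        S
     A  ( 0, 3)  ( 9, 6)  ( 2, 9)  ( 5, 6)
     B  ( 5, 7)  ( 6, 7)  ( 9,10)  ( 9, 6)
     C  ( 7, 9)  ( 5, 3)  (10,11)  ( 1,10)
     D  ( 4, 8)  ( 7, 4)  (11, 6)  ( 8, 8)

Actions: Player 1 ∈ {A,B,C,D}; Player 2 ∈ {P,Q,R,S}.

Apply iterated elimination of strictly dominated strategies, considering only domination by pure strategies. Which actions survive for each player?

P2 drop Q (R beats it: A:9>6 B:10>7 C:11>3 D:6>4)
P1 drop A (B beats it: P:5>0 R:9>2 S:9>5)
P1→{B,C,D} P2→{P,R,S}

Survivors P1:{B,C,D} P2:{P,R,S}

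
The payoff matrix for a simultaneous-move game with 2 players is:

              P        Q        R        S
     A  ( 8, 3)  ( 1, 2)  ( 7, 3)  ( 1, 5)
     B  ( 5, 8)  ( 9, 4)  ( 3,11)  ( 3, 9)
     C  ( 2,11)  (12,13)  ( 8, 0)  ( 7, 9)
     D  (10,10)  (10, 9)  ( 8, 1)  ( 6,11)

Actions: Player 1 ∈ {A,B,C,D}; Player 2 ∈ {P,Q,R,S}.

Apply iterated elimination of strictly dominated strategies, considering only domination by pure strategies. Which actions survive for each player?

P1 drop A (D beats it: P:10>8 Q:10>1 R:8>7 S:6>1)
P1 drop B (D beats it: P:10>5 Q:10>9 R:8>3 S:6>3)
P2 drop R (P beats it: C:11>0 D:10>1)
P1→{C,D} P2→{P,Q,S}

Remaining: P1:{C,D} P2:{P,Q,S}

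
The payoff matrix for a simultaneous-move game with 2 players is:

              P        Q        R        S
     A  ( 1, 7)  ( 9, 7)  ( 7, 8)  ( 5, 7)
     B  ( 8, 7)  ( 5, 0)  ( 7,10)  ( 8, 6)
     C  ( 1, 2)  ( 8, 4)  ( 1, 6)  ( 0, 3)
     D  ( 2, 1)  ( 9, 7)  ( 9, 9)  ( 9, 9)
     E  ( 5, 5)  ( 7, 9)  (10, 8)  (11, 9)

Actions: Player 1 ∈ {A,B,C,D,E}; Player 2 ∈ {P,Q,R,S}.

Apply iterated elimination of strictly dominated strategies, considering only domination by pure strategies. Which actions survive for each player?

P1 drop C (D beats it: P:2>1 Q:9>8 R:9>1 S:9>0)
P2 drop P (R beats it: A:8>7 B:10>7 D:9>1 E:8>5)
P1 drop B (D beats it: Q:9>5 R:9>7 S:9>8)
P1→{A,D,E} P2→{Q,R,S}

Survivors P1:{A,D,E} P2:{Q,R,S}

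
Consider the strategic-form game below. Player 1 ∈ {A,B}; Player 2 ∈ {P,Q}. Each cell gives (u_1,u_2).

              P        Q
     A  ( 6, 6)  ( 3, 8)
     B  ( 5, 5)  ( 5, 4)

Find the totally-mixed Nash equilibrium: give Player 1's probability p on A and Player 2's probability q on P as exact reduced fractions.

p=1/3, q=2/3

P1 indiff ⇒ q·6+(1-q)·3 = q·5+(1-q)·5 ⇒ q(1) = (1-q)(2) ⇒ q = 2/3
P2 indiff ⇒ p·6+(1-p)·5 = p·8+(1-p)·4 ⇒ p(-2) = (1-p)(-1) ⇒ p = 1/3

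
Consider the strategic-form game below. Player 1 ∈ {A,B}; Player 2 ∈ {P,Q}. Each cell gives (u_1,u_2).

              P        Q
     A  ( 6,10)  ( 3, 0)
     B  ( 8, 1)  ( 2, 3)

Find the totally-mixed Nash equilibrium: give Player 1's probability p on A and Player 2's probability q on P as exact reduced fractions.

p=1/6, q=1/3

P1 indiff ⇒ q·6+(1-q)·3 = q·8+(1-q)·2 ⇒ q(-2) = (1-q)(-1) ⇒ q = 1/3
P2 indiff ⇒ p·10+(1-p)·1 = p·0+(1-p)·3 ⇒ p(10) = (1-p)(2) ⇒ p = 1/6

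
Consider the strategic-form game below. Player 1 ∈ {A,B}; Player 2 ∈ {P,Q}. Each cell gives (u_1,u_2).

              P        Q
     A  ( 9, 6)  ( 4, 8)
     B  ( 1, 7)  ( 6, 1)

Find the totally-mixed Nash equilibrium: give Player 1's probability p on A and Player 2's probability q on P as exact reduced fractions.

(p,q) = (3/4, 1/5)

P1 indiff ⇒ q·9+(1-q)·4 = q·1+(1-q)·6 ⇒ q(8) = (1-q)(2) ⇒ q = 1/5
P2 indiff ⇒ p·6+(1-p)·7 = p·8+(1-p)·1 ⇒ p(-2) = (1-p)(-6) ⇒ p = 3/4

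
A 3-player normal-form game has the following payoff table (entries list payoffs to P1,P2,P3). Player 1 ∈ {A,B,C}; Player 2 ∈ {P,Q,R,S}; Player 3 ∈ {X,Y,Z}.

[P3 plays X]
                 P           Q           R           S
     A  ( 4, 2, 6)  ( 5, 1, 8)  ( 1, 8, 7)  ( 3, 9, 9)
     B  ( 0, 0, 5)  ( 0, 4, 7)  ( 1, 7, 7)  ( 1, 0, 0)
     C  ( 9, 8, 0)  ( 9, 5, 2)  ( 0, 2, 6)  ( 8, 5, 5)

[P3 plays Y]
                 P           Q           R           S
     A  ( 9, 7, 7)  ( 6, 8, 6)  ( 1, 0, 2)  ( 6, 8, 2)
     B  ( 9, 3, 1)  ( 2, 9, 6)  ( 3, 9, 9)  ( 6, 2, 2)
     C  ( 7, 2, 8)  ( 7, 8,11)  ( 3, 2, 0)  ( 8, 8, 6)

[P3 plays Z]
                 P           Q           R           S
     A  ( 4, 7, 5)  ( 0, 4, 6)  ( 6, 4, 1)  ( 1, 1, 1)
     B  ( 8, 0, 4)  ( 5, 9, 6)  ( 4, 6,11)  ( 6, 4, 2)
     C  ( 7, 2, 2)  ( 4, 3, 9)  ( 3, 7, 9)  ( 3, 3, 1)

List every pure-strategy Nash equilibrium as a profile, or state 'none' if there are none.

(A,P,X): not NE [P1→C gives 9>4; P2→S gives 9>2; P3→Y gives 7>6]
(A,P,Y): not NE [P2→S gives 8>7]
(A,P,Z): not NE [P1→B gives 8>4; P3→Y gives 7>5]
(A,Q,X): not NE [P1→C gives 9>5; P2→S gives 9>1]
(A,Q,Y): not NE [P1→C gives 7>6; P3→X gives 8>6]
(A,Q,Z): not NE [P1→B gives 5>0; P2→P gives 7>4; P3→X gives 8>6]
(A,R,X): not NE [P2→S gives 9>8]
(A,R,Y): not NE [P1→C gives 3>1; P2→S gives 8>0; P3→X gives 7>2]
(A,R,Z): not NE [P2→P gives 7>4; P3→X gives 7>1]
(A,S,X): not NE [P1→C gives 8>3]
(A,S,Y): not NE [P1→C gives 8>6; P3→X gives 9>2]
(A,S,Z): not NE [P1→B gives 6>1; P2→P gives 7>1; P3→X gives 9>1]
(B,P,X): not NE [P1→C gives 9>0; P2→R gives 7>0]
(B,P,Y): not NE [P2→R gives 9>3; P3→X gives 5>1]
(B,P,Z): not NE [P2→Q gives 9>0; P3→X gives 5>4]
(B,Q,X): not NE [P1→C gives 9>0; P2→R gives 7>4]
(B,Q,Y): not NE [P1→C gives 7>2; P3→X gives 7>6]
(B,Q,Z): not NE [P3→X gives 7>6]
(B,R,X): not NE [P3→Z gives 11>7]
(B,R,Y): not NE [P3→Z gives 11>9]
(B,R,Z): not NE [P1→A gives 6>4; P2→Q gives 9>6]
(B,S,X): not NE [P1→C gives 8>1; P2→R gives 7>0; P3→Z gives 2>0]
(B,S,Y): not NE [P1→C gives 8>6; P2→R gives 9>2]
(B,S,Z): not NE [P2→Q gives 9>4]
(C,P,X): not NE [P3→Y gives 8>0]
(C,P,Y): not NE [P1→B gives 9>7; P2→S gives 8>2]
(C,P,Z): not NE [P1→B gives 8>7; P2→R gives 7>2; P3→Y gives 8>2]
(C,Q,X): not NE [P2→P gives 8>5; P3→Y gives 11>2]
(C,Q,Y): NE
(C,Q,Z): not NE [P1→B gives 5>4; P2→R gives 7>3; P3→Y gives 11>9]
(C,R,X): not NE [P1→B gives 1>0; P2→P gives 8>2; P3→Z gives 9>6]
(C,R,Y): not NE [P2→S gives 8>2; P3→Z gives 9>0]
(C,R,Z): not NE [P1→A gives 6>3]
(C,S,X): not NE [P2→P gives 8>5; P3→Y gives 6>5]
(C,S,Y): NE
(C,S,Z): not NE [P1→B gives 6>3; P2→R gives 7>3; P3→Y gives 6>1]

PSNE = {(C,Q,Y), (C,S,Y)}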